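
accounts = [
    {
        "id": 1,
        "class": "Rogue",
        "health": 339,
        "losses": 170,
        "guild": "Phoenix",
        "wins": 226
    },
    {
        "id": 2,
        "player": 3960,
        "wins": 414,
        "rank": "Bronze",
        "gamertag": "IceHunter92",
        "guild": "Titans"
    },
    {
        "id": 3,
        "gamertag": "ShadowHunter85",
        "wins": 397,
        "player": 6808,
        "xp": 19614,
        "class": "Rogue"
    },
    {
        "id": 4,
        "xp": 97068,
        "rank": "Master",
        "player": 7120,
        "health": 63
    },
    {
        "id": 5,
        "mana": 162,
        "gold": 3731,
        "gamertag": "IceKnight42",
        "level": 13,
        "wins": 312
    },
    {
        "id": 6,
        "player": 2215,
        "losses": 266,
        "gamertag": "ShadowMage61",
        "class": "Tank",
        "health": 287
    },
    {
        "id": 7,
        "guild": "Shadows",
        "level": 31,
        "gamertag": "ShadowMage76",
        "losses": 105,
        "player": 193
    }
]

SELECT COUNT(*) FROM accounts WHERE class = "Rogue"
2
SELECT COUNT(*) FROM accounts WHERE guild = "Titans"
1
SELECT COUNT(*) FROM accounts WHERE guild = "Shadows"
1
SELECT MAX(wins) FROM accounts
414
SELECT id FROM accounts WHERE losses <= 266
[1, 6, 7]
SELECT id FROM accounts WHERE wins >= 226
[1, 2, 3, 5]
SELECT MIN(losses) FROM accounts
105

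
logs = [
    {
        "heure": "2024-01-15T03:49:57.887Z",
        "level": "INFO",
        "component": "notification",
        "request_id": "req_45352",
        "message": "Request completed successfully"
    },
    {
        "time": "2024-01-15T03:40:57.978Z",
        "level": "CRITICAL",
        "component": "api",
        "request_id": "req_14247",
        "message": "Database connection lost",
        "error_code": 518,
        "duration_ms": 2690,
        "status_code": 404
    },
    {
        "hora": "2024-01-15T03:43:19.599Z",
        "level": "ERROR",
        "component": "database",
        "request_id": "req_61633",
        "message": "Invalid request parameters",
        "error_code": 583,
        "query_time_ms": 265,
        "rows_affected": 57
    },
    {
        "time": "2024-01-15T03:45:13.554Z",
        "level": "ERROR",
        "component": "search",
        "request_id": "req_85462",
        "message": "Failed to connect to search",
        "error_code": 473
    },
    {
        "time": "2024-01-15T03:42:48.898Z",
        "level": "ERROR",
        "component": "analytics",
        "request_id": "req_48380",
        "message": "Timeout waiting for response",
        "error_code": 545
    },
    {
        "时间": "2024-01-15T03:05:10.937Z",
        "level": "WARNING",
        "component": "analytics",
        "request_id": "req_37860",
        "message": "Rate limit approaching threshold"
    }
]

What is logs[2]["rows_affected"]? 57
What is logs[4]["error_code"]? 545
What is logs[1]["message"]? "Database connection lost"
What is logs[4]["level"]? "ERROR"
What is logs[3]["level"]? "ERROR"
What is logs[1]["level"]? "CRITICAL"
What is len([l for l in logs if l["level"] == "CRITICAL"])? 1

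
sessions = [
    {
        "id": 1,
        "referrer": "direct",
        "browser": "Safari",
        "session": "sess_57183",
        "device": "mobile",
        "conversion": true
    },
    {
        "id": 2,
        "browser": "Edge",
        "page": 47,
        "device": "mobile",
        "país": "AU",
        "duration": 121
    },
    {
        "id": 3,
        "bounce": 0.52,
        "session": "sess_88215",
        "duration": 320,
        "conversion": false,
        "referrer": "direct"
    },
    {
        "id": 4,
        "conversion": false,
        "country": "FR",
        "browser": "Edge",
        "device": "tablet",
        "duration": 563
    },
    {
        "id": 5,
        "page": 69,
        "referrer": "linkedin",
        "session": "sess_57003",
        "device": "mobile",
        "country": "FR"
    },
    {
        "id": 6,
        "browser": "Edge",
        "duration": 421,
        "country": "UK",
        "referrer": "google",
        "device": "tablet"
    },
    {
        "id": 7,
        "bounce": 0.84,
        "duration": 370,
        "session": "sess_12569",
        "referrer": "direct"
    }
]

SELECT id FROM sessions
[1, 2, 3, 4, 5, 6, 7]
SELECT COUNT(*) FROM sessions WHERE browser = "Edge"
3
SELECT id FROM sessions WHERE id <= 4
[1, 2, 3, 4]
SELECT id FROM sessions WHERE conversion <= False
[3, 4]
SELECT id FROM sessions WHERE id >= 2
[2, 3, 4, 5, 6, 7]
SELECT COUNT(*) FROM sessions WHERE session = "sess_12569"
1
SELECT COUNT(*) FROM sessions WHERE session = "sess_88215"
1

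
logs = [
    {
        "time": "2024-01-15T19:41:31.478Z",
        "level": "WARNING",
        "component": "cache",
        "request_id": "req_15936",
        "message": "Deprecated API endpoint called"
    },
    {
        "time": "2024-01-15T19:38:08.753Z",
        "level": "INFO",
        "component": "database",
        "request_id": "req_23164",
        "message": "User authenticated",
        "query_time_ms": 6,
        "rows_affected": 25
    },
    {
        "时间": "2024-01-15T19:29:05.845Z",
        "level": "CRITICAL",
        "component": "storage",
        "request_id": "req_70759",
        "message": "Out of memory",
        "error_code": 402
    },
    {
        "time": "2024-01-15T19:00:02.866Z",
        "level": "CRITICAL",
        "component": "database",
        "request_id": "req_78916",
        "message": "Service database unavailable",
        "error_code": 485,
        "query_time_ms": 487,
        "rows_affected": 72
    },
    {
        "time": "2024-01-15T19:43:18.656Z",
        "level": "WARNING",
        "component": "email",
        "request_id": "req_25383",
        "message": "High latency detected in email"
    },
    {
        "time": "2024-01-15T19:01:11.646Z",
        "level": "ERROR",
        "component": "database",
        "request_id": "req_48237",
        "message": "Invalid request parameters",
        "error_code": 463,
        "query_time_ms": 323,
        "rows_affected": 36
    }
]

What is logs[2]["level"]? "CRITICAL"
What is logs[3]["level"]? "CRITICAL"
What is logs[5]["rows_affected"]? 36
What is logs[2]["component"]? "storage"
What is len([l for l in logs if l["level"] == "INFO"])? 1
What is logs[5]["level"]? "ERROR"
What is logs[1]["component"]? "database"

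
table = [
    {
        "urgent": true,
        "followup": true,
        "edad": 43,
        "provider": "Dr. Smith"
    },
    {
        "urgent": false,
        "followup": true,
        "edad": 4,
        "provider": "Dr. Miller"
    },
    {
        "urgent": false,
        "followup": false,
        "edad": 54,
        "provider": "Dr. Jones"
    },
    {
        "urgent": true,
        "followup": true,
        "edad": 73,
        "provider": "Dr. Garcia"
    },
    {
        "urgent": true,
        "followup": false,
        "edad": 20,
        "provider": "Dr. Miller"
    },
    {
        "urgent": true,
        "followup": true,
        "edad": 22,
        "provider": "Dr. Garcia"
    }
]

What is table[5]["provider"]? "Dr. Garcia"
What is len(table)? 6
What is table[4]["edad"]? 20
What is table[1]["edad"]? 4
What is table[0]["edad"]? 43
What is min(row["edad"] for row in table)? 4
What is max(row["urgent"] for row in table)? True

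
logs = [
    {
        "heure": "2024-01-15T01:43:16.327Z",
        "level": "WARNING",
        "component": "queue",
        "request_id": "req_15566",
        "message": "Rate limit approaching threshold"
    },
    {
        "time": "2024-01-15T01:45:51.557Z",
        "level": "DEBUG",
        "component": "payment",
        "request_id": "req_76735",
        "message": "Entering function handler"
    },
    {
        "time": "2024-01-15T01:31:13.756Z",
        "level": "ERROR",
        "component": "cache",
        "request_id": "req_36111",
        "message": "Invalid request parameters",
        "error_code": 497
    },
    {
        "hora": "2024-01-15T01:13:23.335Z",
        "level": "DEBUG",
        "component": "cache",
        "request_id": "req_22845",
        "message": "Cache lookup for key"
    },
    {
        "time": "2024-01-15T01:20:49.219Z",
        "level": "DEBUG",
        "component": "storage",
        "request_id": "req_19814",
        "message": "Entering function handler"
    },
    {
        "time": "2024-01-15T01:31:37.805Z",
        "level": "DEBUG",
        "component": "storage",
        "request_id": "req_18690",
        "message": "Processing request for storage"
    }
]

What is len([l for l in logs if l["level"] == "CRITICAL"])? 0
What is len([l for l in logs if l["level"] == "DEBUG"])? 4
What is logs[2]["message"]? "Invalid request parameters"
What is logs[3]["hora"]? "2024-01-15T01:13:23.335Z"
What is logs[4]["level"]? "DEBUG"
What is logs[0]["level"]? "WARNING"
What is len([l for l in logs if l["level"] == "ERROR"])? 1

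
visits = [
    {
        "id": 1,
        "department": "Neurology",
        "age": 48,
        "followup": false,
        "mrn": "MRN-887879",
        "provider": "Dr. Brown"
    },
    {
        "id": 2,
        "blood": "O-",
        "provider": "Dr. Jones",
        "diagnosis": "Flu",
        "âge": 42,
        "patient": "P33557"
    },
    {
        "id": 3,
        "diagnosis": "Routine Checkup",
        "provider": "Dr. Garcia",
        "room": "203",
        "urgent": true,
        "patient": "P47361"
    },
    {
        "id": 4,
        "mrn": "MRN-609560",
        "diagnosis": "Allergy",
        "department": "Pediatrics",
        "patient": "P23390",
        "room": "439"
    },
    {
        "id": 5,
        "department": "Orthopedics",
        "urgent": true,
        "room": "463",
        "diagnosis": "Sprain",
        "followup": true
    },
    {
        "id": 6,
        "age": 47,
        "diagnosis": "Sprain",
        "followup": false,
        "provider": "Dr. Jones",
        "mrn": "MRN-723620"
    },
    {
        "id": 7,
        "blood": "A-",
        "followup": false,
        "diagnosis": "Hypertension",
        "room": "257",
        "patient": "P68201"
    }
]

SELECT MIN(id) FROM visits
1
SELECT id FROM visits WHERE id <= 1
[1]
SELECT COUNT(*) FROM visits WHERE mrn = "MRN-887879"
1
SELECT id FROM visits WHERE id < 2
[1]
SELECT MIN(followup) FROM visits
False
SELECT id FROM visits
[1, 2, 3, 4, 5, 6, 7]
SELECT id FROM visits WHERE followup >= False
[1, 5, 6, 7]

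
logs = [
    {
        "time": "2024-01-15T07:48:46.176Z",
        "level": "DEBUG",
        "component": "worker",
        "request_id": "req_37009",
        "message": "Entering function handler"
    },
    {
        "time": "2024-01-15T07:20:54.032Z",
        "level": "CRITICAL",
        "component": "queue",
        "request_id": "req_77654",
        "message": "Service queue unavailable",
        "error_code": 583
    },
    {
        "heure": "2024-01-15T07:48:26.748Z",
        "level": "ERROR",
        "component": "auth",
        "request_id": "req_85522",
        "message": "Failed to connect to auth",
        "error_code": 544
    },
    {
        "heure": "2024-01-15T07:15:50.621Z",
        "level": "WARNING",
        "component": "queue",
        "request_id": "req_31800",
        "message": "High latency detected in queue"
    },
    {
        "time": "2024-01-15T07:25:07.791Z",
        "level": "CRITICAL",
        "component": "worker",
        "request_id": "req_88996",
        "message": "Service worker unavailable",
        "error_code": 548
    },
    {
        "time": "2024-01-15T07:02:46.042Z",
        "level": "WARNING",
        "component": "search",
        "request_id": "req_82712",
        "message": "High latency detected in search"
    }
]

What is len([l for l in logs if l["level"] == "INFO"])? 0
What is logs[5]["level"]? "WARNING"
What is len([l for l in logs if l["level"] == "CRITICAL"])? 2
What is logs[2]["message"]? "Failed to connect to auth"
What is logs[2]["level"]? "ERROR"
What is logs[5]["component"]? "search"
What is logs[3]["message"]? "High latency detected in queue"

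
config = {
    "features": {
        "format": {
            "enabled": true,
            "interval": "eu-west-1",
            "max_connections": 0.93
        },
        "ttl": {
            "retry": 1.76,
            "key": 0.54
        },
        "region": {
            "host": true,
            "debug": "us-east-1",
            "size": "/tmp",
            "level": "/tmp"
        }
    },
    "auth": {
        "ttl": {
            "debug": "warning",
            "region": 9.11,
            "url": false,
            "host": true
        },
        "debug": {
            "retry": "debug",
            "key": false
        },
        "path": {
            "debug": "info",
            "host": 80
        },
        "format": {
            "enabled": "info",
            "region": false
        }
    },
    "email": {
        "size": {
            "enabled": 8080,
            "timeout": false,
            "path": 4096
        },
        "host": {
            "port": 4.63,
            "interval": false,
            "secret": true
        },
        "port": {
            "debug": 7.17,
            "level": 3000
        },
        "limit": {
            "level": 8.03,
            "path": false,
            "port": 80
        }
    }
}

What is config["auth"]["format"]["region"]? False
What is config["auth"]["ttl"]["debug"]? "warning"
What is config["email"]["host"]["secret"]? True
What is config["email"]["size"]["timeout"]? False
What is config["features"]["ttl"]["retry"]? 1.76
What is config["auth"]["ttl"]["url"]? False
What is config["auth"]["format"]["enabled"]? "info"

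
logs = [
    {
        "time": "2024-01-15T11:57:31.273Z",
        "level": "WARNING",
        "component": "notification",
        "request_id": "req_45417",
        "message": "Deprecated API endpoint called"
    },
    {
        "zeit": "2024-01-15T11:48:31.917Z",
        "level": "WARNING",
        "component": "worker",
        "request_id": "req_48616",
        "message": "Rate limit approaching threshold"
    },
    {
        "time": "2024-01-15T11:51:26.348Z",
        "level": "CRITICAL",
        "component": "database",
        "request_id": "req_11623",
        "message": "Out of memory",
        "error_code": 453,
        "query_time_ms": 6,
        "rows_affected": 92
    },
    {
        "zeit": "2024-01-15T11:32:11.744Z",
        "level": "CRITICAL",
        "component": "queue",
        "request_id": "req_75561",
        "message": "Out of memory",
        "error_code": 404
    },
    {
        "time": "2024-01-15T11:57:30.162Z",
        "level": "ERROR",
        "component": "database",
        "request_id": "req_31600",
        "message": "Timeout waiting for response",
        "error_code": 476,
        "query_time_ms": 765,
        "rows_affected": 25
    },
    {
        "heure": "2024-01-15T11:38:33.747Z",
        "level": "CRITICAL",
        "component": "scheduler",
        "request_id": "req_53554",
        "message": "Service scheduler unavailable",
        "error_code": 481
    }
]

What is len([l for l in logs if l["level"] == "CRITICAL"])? 3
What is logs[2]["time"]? "2024-01-15T11:51:26.348Z"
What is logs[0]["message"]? "Deprecated API endpoint called"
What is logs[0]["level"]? "WARNING"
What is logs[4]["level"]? "ERROR"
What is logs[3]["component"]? "queue"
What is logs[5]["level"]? "CRITICAL"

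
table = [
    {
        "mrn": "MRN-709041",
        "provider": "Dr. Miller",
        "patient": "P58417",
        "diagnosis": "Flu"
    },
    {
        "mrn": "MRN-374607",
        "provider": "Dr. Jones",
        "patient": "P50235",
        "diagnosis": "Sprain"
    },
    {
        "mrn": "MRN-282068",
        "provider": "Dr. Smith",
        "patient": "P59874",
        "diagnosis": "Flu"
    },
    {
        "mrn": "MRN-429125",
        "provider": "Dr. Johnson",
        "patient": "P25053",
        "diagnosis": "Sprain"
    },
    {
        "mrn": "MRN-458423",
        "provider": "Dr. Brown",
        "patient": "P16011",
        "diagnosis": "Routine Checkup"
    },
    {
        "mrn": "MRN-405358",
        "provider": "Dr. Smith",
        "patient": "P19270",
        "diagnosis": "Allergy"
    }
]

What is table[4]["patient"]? "P16011"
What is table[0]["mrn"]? "MRN-709041"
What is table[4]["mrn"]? "MRN-458423"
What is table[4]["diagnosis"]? "Routine Checkup"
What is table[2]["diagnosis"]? "Flu"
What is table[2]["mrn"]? "MRN-282068"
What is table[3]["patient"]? "P25053"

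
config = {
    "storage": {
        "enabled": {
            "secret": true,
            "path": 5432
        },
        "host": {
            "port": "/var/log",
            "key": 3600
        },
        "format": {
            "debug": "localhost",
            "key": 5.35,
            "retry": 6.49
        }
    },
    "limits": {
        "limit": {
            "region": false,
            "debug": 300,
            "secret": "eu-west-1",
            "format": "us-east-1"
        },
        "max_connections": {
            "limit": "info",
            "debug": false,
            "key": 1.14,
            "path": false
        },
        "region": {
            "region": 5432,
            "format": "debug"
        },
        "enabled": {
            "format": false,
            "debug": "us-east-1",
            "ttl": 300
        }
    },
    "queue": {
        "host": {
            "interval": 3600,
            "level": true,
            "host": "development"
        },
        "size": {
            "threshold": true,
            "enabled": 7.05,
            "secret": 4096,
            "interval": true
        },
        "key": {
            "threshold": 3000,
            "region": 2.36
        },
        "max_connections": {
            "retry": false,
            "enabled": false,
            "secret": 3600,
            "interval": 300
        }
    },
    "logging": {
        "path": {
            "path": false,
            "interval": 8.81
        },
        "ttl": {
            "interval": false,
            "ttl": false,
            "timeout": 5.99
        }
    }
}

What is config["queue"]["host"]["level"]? True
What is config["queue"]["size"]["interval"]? True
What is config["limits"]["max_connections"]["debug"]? False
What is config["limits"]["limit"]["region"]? False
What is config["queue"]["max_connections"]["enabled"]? False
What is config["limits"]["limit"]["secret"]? "eu-west-1"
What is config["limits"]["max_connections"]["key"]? 1.14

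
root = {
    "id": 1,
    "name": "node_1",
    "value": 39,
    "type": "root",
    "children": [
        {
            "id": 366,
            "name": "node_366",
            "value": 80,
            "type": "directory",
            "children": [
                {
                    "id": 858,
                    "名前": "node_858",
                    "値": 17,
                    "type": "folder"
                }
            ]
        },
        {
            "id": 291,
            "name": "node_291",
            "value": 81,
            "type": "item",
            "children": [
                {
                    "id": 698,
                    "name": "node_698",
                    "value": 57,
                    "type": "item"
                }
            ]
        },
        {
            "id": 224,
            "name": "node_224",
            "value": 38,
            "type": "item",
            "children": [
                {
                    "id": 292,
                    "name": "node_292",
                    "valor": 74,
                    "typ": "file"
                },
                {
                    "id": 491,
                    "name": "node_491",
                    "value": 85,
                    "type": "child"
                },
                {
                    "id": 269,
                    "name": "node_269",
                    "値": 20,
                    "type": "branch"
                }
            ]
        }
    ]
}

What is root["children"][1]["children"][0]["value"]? 57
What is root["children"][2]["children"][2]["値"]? 20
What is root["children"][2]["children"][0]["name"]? "node_292"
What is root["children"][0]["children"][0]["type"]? "folder"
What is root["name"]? "node_1"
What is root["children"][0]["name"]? "node_366"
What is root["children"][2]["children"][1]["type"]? "child"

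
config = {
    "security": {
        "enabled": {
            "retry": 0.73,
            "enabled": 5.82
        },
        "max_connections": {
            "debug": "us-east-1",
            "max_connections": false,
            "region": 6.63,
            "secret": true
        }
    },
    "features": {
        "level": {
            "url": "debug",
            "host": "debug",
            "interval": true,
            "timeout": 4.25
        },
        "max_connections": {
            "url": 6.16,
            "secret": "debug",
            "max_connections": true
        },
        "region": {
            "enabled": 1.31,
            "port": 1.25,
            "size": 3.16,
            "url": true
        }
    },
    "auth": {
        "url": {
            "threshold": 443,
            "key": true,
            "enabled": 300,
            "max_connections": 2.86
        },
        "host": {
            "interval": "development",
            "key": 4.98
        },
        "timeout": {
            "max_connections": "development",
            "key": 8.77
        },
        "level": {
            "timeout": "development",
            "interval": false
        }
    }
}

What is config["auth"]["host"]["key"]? 4.98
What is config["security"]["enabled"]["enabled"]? 5.82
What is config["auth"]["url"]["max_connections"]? 2.86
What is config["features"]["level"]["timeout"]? 4.25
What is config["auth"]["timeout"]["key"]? 8.77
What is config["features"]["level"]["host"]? "debug"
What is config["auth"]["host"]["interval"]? "development"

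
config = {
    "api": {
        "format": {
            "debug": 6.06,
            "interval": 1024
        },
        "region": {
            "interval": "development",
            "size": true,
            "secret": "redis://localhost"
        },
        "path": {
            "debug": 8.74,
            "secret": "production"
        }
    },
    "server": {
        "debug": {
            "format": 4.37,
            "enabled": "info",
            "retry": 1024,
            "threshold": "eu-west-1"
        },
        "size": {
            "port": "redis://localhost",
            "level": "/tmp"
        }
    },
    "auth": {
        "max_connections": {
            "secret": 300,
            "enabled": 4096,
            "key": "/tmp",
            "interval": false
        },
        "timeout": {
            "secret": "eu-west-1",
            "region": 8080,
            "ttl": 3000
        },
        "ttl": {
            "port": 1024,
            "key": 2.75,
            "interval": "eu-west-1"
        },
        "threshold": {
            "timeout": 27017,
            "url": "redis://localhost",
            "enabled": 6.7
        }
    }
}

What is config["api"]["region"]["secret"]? "redis://localhost"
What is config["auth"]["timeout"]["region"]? 8080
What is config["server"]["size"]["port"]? "redis://localhost"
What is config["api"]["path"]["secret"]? "production"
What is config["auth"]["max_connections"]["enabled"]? 4096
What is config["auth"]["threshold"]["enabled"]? 6.7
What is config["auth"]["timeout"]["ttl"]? 3000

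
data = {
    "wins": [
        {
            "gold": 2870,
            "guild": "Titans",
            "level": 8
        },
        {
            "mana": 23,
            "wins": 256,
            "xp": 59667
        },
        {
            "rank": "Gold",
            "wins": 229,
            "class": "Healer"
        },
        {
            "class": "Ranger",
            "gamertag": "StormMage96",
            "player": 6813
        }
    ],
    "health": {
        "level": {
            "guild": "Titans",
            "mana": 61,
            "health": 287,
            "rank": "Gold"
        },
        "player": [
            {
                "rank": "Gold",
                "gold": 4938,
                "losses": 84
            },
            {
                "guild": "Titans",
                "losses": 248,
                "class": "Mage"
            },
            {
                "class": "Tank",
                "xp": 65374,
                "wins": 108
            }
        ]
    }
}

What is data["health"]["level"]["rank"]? "Gold"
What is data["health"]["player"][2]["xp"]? 65374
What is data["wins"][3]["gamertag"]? "StormMage96"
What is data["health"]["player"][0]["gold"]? 4938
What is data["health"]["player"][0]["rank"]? "Gold"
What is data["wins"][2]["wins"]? 229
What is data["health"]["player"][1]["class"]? "Mage"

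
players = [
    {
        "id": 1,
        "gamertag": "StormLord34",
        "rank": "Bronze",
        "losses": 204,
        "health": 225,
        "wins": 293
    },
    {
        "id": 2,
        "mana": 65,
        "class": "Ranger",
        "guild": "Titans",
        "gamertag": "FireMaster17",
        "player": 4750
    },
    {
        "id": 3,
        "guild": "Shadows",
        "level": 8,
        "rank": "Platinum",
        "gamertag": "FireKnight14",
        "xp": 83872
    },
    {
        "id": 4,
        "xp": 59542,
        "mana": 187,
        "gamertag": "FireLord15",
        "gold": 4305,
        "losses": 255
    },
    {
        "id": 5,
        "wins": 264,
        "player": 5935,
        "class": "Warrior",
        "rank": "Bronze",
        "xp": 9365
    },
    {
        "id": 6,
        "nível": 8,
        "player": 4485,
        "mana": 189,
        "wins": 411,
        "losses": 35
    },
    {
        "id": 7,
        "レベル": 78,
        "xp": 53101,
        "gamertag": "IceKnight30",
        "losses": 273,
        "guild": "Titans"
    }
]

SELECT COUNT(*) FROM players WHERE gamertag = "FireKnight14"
1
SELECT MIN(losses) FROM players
35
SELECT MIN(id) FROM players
1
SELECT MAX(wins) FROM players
411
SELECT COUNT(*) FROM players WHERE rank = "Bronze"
2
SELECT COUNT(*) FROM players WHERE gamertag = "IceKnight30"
1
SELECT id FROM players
[1, 2, 3, 4, 5, 6, 7]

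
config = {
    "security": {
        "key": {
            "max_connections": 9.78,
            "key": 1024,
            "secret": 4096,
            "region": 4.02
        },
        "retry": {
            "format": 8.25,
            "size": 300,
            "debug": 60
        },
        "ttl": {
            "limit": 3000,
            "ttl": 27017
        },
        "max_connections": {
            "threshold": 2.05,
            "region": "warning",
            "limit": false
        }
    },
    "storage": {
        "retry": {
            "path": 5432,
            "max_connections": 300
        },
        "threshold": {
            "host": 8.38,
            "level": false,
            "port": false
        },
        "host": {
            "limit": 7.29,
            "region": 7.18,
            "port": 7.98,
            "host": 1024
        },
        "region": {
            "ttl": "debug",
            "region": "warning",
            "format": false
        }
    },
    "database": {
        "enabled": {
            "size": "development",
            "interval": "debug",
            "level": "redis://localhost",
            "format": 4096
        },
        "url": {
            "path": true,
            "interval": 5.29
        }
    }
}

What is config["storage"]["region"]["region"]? "warning"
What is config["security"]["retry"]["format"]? 8.25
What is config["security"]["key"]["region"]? 4.02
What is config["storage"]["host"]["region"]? 7.18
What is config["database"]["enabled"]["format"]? 4096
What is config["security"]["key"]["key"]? 1024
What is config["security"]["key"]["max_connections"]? 9.78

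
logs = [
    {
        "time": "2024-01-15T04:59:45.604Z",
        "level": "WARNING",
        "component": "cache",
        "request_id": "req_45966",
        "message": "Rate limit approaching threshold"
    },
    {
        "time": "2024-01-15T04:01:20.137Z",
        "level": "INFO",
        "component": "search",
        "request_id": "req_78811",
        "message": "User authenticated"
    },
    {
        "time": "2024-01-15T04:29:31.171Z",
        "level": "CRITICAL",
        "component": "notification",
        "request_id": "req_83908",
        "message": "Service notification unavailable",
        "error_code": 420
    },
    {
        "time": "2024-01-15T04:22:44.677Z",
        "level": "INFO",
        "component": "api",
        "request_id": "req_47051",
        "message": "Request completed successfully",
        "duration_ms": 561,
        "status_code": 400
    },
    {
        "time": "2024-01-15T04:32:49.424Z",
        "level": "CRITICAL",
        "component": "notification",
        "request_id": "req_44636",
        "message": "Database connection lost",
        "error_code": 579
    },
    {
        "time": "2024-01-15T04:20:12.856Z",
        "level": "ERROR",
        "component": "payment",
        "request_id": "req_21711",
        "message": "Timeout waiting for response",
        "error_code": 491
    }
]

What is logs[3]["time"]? "2024-01-15T04:22:44.677Z"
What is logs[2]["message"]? "Service notification unavailable"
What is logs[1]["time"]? "2024-01-15T04:01:20.137Z"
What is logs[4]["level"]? "CRITICAL"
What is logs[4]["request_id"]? "req_44636"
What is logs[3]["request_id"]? "req_47051"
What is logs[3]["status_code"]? 400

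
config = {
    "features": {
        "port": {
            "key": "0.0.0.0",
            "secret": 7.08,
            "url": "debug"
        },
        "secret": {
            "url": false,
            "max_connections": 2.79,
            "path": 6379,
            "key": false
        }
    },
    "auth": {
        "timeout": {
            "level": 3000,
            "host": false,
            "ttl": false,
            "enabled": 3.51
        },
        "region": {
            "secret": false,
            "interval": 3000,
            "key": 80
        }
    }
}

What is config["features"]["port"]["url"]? "debug"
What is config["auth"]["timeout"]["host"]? False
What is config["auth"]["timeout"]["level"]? 3000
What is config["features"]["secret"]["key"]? False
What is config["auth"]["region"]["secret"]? False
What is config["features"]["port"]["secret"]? 7.08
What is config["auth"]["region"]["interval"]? 3000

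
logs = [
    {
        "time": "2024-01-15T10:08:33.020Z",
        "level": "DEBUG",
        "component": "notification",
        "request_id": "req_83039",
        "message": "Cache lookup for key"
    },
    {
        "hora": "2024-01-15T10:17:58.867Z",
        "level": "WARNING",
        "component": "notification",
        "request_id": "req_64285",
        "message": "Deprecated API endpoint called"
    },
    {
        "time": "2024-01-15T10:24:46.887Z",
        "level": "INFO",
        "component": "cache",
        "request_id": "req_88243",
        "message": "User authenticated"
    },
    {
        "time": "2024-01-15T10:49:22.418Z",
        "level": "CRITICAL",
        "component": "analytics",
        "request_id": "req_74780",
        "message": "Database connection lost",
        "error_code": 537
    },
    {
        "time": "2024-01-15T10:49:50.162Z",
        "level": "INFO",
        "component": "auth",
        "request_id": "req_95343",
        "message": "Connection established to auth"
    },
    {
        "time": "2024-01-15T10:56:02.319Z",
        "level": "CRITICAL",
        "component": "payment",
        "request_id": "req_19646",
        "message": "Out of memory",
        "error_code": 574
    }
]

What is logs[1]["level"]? "WARNING"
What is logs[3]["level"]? "CRITICAL"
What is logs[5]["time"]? "2024-01-15T10:56:02.319Z"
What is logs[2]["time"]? "2024-01-15T10:24:46.887Z"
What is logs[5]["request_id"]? "req_19646"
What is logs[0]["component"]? "notification"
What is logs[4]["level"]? "INFO"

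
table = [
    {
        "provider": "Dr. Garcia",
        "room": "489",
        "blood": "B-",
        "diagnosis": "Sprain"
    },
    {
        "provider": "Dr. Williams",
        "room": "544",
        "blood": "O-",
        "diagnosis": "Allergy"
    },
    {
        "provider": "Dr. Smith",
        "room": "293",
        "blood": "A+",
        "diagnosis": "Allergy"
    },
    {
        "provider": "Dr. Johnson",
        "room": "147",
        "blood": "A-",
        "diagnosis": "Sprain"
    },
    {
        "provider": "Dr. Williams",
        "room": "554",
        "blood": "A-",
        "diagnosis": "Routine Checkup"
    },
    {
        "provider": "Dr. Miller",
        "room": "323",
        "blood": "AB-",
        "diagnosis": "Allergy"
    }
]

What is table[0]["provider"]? "Dr. Garcia"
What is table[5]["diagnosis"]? "Allergy"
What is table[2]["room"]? "293"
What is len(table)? 6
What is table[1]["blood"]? "O-"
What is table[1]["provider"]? "Dr. Williams"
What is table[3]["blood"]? "A-"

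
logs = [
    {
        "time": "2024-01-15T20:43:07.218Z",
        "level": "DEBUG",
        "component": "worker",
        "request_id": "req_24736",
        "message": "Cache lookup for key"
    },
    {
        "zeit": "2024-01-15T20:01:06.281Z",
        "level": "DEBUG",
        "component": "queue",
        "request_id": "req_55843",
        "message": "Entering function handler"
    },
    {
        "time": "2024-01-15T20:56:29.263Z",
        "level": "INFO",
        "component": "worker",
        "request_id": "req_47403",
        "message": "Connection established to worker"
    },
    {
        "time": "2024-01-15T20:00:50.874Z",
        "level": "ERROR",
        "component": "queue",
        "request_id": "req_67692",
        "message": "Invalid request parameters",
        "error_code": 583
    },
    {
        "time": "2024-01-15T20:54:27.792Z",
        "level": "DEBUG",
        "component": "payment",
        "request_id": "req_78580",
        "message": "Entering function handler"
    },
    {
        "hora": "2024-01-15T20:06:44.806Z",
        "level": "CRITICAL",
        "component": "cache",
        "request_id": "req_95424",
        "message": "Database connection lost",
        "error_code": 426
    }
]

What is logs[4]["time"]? "2024-01-15T20:54:27.792Z"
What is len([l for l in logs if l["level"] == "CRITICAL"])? 1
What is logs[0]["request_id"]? "req_24736"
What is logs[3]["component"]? "queue"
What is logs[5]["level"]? "CRITICAL"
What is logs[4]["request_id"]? "req_78580"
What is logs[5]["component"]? "cache"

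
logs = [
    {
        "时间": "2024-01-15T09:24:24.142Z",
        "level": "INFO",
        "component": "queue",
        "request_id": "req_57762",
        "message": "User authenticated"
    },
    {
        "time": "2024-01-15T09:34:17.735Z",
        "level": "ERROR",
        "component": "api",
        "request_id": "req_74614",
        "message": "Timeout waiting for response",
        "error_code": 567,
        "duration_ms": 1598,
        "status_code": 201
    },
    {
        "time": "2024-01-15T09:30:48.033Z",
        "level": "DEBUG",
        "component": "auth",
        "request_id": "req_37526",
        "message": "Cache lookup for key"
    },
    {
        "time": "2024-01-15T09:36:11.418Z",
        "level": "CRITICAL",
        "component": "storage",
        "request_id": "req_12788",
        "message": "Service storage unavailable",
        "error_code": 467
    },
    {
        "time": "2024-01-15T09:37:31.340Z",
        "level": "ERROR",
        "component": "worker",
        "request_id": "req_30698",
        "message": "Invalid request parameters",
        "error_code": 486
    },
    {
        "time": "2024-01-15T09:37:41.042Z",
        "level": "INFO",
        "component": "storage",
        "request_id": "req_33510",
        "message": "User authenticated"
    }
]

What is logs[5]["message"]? "User authenticated"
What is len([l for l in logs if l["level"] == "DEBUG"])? 1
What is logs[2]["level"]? "DEBUG"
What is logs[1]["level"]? "ERROR"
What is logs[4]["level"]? "ERROR"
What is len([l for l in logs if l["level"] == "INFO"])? 2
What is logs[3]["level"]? "CRITICAL"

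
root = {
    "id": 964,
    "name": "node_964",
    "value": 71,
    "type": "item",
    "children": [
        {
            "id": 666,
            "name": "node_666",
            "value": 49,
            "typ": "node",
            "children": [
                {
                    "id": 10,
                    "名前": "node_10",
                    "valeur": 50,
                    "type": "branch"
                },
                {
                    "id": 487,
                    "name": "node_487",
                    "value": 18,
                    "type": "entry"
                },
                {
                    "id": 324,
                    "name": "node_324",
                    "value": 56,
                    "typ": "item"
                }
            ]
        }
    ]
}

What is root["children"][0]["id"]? 666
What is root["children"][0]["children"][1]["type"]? "entry"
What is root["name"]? "node_964"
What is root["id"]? 964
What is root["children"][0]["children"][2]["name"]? "node_324"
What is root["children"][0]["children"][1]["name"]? "node_487"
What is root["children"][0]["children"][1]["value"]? 18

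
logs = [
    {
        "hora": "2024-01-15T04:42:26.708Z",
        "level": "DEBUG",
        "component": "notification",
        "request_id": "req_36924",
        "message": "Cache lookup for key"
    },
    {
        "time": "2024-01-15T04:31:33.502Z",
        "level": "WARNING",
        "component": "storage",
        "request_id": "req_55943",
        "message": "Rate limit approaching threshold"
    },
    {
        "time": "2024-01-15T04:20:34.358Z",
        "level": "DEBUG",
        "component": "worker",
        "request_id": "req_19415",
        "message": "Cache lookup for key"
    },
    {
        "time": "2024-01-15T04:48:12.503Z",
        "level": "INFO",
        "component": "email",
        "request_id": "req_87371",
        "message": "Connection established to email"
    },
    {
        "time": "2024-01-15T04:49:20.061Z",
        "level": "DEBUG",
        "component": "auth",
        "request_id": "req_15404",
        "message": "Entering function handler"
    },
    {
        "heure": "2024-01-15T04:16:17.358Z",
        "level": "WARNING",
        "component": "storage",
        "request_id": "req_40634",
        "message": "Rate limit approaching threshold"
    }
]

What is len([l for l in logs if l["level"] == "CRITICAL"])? 0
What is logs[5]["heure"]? "2024-01-15T04:16:17.358Z"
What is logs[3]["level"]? "INFO"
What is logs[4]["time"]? "2024-01-15T04:49:20.061Z"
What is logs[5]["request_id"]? "req_40634"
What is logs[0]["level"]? "DEBUG"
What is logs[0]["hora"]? "2024-01-15T04:42:26.708Z"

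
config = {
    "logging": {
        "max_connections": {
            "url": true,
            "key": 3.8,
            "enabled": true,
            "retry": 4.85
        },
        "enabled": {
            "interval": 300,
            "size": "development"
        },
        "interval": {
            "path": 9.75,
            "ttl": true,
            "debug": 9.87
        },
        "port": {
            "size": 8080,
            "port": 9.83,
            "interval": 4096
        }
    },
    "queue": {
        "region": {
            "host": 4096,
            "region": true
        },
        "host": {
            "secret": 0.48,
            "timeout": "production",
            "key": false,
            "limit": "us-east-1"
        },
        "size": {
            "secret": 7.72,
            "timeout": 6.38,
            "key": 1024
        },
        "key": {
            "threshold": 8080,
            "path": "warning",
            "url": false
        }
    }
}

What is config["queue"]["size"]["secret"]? 7.72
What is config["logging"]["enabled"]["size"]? "development"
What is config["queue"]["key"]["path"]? "warning"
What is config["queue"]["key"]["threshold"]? 8080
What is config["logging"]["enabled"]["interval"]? 300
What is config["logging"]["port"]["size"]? 8080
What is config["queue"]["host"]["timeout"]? "production"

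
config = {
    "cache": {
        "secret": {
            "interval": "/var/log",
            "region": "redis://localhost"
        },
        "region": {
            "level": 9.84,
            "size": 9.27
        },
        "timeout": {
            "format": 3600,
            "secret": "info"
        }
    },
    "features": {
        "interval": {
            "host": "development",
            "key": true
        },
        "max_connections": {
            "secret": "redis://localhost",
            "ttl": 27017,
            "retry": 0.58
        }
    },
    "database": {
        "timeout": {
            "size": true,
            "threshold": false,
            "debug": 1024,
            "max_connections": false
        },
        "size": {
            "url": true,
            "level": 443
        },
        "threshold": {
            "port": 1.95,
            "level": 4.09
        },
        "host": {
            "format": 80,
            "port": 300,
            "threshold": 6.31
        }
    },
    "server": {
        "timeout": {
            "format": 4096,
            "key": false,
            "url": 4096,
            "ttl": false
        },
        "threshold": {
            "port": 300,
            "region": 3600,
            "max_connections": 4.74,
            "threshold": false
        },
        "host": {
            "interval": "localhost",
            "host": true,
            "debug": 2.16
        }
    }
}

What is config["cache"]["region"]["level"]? 9.84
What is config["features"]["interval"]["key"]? True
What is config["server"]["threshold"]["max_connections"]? 4.74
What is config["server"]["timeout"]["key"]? False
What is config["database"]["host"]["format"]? 80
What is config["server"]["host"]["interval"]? "localhost"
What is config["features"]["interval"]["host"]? "development"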